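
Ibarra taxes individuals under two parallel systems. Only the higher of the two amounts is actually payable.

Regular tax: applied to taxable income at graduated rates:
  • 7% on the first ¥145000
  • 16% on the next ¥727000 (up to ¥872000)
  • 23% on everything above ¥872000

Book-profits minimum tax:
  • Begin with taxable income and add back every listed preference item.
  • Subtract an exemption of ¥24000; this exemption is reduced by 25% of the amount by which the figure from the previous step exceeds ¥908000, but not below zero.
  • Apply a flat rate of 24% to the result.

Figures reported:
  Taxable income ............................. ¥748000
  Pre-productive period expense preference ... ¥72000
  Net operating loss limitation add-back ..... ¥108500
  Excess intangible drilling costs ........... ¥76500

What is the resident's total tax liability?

Book-profits minimum tax:
  Adjusted income: ¥748000 + ¥72000 + ¥108500 + ¥76500 = ¥1005000
  Exemption: 25% × (¥1005000 − ¥908000) = ¥24250 ≥ ¥24000, so the exemption is fully phased out
  Base: ¥1005000 − ¥0 = ¥1005000
  ¥1005000 × 24% = ¥241200

Regular tax:
  ¥145000 × 7% = ¥10150
  ¥603000 × 16% = ¥96480
  → ¥106630

¥241200 > ¥106630, so the book-profits minimum tax is the binding amount.

¥241200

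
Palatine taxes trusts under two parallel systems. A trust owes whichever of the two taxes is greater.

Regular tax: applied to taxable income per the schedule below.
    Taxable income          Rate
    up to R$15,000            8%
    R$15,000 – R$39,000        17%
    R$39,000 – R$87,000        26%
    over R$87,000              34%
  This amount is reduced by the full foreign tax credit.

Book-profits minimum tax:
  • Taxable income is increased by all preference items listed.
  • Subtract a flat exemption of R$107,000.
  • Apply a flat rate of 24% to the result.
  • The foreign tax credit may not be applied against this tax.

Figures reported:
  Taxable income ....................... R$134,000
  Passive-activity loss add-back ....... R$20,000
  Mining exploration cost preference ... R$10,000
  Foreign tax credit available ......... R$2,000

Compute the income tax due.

R$31,740

Regular tax:
  R$15,000 × 8% = R$1,200
  R$24,000 × 17% = R$4,080
  R$48,000 × 26% = R$12,480
  R$47,000 × 34% = R$15,980
  → R$33,740
  Less foreign tax credit R$2,000 → R$31,740

Book-profits minimum tax:
  Adjusted income: R$134,000 + R$20,000 + R$10,000 = R$164,000
  Less exemption R$107,000 → base R$57,000
  R$57,000 × 24% = R$13,680

R$31,740 > R$13,680, so the regular tax governs.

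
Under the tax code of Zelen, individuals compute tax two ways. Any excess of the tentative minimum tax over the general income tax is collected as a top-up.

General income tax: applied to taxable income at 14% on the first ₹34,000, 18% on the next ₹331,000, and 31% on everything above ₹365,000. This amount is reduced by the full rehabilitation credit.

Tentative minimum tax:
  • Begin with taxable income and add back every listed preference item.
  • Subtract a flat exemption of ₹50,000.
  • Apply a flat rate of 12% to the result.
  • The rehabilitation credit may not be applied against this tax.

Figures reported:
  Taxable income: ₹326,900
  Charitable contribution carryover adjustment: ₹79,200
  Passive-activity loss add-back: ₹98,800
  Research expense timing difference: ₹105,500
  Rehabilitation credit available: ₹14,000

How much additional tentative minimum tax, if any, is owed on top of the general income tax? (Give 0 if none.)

₹23,766

Tentative minimum tax:
  Adjusted income: ₹326,900 + ₹79,200 + ₹98,800 + ₹105,500 = ₹610,400
  Less exemption ₹50,000 → base ₹560,400
  ₹560,400 × 12% = ₹67,248

General income tax:
  ₹34,000 × 14% = ₹4,760
  ₹292,900 × 18% = ₹52,722
  → ₹57,482
  Less rehabilitation credit ₹14,000 → ₹43,482

Excess of tentative minimum tax over general income tax: ₹67,248 − ₹43,482 = ₹23,766.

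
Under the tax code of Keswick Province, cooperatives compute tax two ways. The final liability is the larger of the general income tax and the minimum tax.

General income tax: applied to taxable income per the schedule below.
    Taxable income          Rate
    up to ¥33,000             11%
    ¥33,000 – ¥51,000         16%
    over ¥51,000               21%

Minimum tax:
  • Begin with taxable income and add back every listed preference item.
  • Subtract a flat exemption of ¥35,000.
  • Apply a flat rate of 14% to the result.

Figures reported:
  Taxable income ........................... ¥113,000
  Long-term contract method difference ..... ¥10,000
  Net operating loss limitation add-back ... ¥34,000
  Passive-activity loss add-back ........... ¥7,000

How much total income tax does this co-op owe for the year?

¥19,530

Minimum tax:
  Adjusted income: ¥113,000 + ¥10,000 + ¥34,000 + ¥7,000 = ¥164,000
  Less exemption ¥35,000 → base ¥129,000
  ¥129,000 × 14% = ¥18,060

General income tax:
  ¥33,000 × 11% = ¥3,630
  ¥18,000 × 16% = ¥2,880
  ¥62,000 × 21% = ¥13,020
  → ¥19,530

¥19,530 > ¥18,060, so the general income tax governs.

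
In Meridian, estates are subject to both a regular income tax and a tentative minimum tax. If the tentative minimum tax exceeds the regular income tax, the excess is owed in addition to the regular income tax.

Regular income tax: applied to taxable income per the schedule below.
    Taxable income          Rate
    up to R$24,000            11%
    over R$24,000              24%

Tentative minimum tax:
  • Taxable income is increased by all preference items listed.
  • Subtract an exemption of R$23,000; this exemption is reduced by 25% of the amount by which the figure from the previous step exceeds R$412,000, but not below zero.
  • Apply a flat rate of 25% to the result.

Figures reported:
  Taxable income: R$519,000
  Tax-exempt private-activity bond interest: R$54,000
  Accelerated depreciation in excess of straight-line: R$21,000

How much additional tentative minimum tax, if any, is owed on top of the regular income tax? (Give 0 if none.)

R$27,060

Regular income tax:
  R$24,000 × 11% = R$2,640
  R$495,000 × 24% = R$118,800
  → R$121,440

Tentative minimum tax:
  Adjusted income: R$519,000 + R$54,000 + R$21,000 = R$594,000
  Exemption: 25% × (R$594,000 − R$412,000) = R$45,500 ≥ R$23,000, so the exemption is fully phased out
  Base: R$594,000 − R$0 = R$594,000
  R$594,000 × 25% = R$148,500

Excess of tentative minimum tax over regular income tax: R$148,500 − R$121,440 = R$27,060.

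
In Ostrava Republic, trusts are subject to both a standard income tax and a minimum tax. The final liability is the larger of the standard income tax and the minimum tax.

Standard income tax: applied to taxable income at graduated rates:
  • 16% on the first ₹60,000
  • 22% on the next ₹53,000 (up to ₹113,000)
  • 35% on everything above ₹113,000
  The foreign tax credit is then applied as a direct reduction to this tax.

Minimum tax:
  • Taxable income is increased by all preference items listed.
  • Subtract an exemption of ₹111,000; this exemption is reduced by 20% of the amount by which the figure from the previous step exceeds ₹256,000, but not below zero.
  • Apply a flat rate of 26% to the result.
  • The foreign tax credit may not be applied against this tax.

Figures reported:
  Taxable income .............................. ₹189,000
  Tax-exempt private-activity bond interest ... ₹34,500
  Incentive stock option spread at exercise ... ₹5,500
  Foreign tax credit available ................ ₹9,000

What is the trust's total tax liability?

₹38,860

Standard income tax:
  ₹60,000 × 16% = ₹9,600
  ₹53,000 × 22% = ₹11,660
  ₹76,000 × 35% = ₹26,600
  → ₹47,860
  Less foreign tax credit ₹9,000 → ₹38,860

Minimum tax:
  Adjusted income: ₹189,000 + ₹34,500 + ₹5,500 = ₹229,000
  Exemption: ₹229,000 ≤ ₹256,000, so full ₹111,000 applies
  Base: ₹229,000 − ₹111,000 = ₹118,000
  ₹118,000 × 26% = ₹30,680

₹38,860 > ₹30,680, so the standard income tax governs.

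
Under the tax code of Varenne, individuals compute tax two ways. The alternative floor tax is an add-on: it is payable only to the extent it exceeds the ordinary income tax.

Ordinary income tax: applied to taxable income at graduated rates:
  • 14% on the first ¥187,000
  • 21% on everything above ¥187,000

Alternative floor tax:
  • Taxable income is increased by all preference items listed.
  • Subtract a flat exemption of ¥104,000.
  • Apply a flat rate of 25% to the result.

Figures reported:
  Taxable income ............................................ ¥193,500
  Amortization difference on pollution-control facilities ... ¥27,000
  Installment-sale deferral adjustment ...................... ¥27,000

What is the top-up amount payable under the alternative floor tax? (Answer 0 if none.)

Alternative floor tax:
  Adjusted income: ¥193,500 + ¥27,000 + ¥27,000 = ¥247,500
  Less exemption ¥104,000 → base ¥143,500
  ¥143,500 × 25% = ¥35,875

Ordinary income tax:
  ¥187,000 × 14% = ¥26,180
  ¥6,500 × 21% = ¥1,365
  → ¥27,545

Excess of alternative floor tax over ordinary income tax: ¥35,875 − ¥27,545 = ¥8,330.

¥8,330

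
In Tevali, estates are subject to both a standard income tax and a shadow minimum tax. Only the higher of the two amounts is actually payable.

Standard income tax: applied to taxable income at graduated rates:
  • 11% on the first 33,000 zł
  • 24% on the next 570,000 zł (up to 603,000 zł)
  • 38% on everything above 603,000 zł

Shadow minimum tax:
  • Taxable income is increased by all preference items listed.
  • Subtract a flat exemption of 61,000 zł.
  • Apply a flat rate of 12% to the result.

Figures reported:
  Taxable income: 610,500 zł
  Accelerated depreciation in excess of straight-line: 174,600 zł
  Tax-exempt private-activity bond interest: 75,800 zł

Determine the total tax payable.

143,280 zł

Shadow minimum tax:
  Adjusted income: 610,500 zł + 174,600 zł + 75,800 zł = 860,900 zł
  Less exemption 61,000 zł → base 799,900 zł
  799,900 zł × 12% = 95,988 zł

Standard income tax:
  33,000 zł × 11% = 3,630 zł
  570,000 zł × 24% = 136,800 zł
  7,500 zł × 38% = 2,850 zł
  → 143,280 zł

143,280 zł > 95,988 zł, so the standard income tax governs.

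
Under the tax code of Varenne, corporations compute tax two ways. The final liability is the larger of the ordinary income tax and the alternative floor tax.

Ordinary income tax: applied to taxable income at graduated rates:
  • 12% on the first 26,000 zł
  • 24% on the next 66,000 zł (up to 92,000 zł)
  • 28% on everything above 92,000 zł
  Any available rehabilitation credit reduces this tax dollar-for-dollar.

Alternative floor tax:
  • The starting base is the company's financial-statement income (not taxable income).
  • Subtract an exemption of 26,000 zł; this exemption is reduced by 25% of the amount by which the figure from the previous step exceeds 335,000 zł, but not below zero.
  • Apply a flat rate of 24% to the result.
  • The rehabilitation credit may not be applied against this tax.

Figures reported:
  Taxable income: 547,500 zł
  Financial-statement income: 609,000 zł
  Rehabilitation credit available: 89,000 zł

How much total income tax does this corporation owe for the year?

Alternative floor tax:
  Base (financial-statement income): 609,000 zł
  Exemption: 25% × (609,000 zł − 335,000 zł) = 68,500 zł ≥ 26,000 zł, so the exemption is fully phased out
  Base: 609,000 zł − 0 zł = 609,000 zł
  609,000 zł × 24% = 146,160 zł

Ordinary income tax:
  26,000 zł × 12% = 3,120 zł
  66,000 zł × 24% = 15,840 zł
  455,500 zł × 28% = 127,540 zł
  → 146,500 zł
  Less rehabilitation credit 89,000 zł → 57,500 zł

146,160 zł > 57,500 zł, so the alternative floor tax is the binding amount.

146,160 zł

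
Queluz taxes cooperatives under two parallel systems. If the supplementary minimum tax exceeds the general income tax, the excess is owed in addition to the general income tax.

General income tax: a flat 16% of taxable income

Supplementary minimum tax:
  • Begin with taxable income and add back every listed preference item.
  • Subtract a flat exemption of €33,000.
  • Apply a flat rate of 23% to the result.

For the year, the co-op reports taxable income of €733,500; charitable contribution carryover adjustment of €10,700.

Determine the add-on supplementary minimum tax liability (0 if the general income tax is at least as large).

Supplementary minimum tax:
  Adjusted income: €733,500 + €10,700 = €744,200
  Less exemption €33,000 → base €711,200
  €711,200 × 23% = €163,576

General income tax:
  €733,500 × 16% = €117,360

Excess of supplementary minimum tax over general income tax: €163,576 − €117,360 = €46,216.

€46,216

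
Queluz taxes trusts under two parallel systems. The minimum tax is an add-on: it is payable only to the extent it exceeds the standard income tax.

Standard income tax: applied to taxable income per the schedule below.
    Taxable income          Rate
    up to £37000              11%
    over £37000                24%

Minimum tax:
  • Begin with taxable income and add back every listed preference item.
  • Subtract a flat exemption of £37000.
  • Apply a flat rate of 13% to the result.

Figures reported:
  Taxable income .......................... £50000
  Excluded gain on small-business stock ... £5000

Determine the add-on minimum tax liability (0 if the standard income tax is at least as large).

Minimum tax:
  Adjusted income: £50000 + £5000 = £55000
  Less exemption £37000 → base £18000
  £18000 × 13% = £2340

Standard income tax:
  £37000 × 11% = £4070
  £13000 × 24% = £3120
  → £7190

£2340 ≤ £7190, so no add-on is due.

£0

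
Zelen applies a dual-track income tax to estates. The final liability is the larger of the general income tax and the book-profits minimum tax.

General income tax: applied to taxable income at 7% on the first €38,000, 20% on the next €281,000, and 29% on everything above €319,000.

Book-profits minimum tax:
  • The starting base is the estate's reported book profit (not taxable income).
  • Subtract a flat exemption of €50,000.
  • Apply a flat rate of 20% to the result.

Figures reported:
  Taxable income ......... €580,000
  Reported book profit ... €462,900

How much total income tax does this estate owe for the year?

€134,550

Book-profits minimum tax:
  Base (reported book profit): €462,900
  Less exemption €50,000 → base €412,900
  €412,900 × 20% = €82,580

General income tax:
  €38,000 × 7% = €2,660
  €281,000 × 20% = €56,200
  €261,000 × 29% = €75,690
  → €134,550

€134,550 > €82,580, so the general income tax governs.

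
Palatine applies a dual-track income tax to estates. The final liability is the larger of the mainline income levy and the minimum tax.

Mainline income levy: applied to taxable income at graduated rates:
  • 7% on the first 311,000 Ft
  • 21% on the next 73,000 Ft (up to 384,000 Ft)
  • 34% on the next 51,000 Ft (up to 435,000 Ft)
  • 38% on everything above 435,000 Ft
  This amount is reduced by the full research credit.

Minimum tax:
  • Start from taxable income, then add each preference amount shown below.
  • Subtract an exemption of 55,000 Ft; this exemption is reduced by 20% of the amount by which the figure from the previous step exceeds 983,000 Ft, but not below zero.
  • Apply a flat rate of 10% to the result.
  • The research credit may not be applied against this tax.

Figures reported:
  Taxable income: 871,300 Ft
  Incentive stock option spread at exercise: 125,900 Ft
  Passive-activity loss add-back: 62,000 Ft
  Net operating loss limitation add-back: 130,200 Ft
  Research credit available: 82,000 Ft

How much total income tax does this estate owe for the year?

Mainline income levy:
  311,000 Ft × 7% = 21,770 Ft
  73,000 Ft × 21% = 15,330 Ft
  51,000 Ft × 34% = 17,340 Ft
  436,300 Ft × 38% = 165,794 Ft
  → 220,234 Ft
  Less research credit 82,000 Ft → 138,234 Ft

Minimum tax:
  Adjusted income: 871,300 Ft + 125,900 Ft + 62,000 Ft + 130,200 Ft = 1,189,400 Ft
  Exemption: 55,000 Ft − 20% × (1,189,400 Ft − 983,000 Ft) = 55,000 Ft − 41,280 Ft = 13,720 Ft
  Base: 1,189,400 Ft − 13,720 Ft = 1,175,680 Ft
  1,175,680 Ft × 10% = 117,568 Ft

138,234 Ft > 117,568 Ft, so the mainline income levy governs.

138,234 Ft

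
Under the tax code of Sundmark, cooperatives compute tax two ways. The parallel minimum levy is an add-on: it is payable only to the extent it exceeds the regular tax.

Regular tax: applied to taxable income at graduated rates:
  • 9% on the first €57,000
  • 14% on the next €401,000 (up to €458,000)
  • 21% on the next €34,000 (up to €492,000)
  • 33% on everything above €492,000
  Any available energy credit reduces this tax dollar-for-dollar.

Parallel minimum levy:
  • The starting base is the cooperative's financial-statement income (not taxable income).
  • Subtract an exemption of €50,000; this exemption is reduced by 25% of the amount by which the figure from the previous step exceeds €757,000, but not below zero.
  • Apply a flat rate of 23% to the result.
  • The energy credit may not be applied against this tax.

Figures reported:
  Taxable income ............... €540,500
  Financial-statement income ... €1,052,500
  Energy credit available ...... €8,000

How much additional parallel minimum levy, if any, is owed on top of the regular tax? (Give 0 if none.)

€165,660

Parallel minimum levy:
  Base (financial-statement income): €1,052,500
  Exemption: 25% × (€1,052,500 − €757,000) = €73,875 ≥ €50,000, so the exemption is fully phased out
  Base: €1,052,500 − €0 = €1,052,500
  €1,052,500 × 23% = €242,075

Regular tax:
  €57,000 × 9% = €5,130
  €401,000 × 14% = €56,140
  €34,000 × 21% = €7,140
  €48,500 × 33% = €16,005
  → €84,415
  Less energy credit €8,000 → €76,415

Excess of parallel minimum levy over regular tax: €242,075 − €76,415 = €165,660.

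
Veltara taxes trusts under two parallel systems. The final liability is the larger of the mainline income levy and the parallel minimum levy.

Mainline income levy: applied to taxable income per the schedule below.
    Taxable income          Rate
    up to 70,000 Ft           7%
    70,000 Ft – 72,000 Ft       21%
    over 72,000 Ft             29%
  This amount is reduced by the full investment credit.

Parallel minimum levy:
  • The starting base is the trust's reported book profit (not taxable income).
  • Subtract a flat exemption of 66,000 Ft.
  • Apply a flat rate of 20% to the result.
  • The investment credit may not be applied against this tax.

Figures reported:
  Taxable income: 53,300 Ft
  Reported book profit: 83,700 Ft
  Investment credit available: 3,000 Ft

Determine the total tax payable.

Parallel minimum levy:
  Base (reported book profit): 83,700 Ft
  Less exemption 66,000 Ft → base 17,700 Ft
  17,700 Ft × 20% = 3,540 Ft

Mainline income levy:
  53,300 Ft × 7% = 3,731 Ft
  Less investment credit 3,000 Ft → 731 Ft

3,540 Ft > 731 Ft, so the parallel minimum levy is the binding amount.

3,540 Ft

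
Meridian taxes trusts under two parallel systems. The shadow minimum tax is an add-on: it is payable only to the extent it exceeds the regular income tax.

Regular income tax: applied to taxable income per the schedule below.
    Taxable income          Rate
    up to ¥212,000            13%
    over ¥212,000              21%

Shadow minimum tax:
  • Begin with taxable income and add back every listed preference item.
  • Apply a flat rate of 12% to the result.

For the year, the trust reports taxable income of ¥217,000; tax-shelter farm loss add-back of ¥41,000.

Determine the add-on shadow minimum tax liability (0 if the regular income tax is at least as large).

Regular income tax:
  ¥212,000 × 13% = ¥27,560
  ¥5,000 × 21% = ¥1,050
  → ¥28,610

Shadow minimum tax:
  Adjusted income: ¥217,000 + ¥41,000 = ¥258,000
  ¥258,000 × 12% = ¥30,960

Excess of shadow minimum tax over regular income tax: ¥30,960 − ¥28,610 = ¥2,350.

¥2,350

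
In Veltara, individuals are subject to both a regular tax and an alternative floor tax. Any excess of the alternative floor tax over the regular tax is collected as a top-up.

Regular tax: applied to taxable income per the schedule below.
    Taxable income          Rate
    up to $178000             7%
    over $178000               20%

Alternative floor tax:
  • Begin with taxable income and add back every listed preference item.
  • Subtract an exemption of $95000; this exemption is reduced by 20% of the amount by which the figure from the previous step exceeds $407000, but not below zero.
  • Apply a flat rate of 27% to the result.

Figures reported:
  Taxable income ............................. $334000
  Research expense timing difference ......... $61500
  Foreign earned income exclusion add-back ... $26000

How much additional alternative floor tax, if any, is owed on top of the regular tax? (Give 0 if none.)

$45278

Regular tax:
  $178000 × 7% = $12460
  $156000 × 20% = $31200
  → $43660

Alternative floor tax:
  Adjusted income: $334000 + $61500 + $26000 = $421500
  Exemption: $95000 − 20% × ($421500 − $407000) = $95000 − $2900 = $92100
  Base: $421500 − $92100 = $329400
  $329400 × 27% = $88938

Excess of alternative floor tax over regular tax: $88938 − $43660 = $45278.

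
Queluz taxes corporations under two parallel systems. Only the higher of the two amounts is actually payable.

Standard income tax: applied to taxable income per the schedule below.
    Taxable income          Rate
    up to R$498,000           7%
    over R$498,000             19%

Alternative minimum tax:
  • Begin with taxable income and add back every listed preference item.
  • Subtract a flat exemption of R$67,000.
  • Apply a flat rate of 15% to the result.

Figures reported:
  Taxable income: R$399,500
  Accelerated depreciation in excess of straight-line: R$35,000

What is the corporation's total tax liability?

R$55,125

Standard income tax:
  R$399,500 × 7% = R$27,965

Alternative minimum tax:
  Adjusted income: R$399,500 + R$35,000 = R$434,500
  Less exemption R$67,000 → base R$367,500
  R$367,500 × 15% = R$55,125

R$55,125 > R$27,965, so the alternative minimum tax is the binding amount.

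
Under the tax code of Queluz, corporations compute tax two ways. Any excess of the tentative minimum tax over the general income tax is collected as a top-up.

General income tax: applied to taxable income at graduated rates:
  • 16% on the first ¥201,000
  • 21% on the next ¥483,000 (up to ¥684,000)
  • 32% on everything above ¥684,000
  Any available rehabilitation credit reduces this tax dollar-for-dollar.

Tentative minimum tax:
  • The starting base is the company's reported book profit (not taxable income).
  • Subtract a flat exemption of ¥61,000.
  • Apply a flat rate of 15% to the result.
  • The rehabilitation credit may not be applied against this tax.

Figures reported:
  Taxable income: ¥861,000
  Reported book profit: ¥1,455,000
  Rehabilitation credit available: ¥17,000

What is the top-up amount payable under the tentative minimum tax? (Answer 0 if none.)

¥35,870

General income tax:
  ¥201,000 × 16% = ¥32,160
  ¥483,000 × 21% = ¥101,430
  ¥177,000 × 32% = ¥56,640
  → ¥190,230
  Less rehabilitation credit ¥17,000 → ¥173,230

Tentative minimum tax:
  Base (reported book profit): ¥1,455,000
  Less exemption ¥61,000 → base ¥1,394,000
  ¥1,394,000 × 15% = ¥209,100

Excess of tentative minimum tax over general income tax: ¥209,100 − ¥173,230 = ¥35,870.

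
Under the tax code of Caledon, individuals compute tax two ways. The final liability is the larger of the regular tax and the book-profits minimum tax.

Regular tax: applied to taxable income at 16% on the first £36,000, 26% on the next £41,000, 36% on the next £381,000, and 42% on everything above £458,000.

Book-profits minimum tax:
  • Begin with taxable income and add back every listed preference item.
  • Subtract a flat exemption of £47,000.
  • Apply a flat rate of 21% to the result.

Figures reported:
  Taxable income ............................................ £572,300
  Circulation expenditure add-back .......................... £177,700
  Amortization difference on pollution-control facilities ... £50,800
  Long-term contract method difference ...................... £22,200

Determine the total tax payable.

Regular tax:
  £36,000 × 16% = £5,760
  £41,000 × 26% = £10,660
  £381,000 × 36% = £137,160
  £114,300 × 42% = £48,006
  → £201,586

Book-profits minimum tax:
  Adjusted income: £572,300 + £177,700 + £50,800 + £22,200 = £823,000
  Less exemption £47,000 → base £776,000
  £776,000 × 21% = £162,960

£201,586 > £162,960, so the regular tax governs.

£201,586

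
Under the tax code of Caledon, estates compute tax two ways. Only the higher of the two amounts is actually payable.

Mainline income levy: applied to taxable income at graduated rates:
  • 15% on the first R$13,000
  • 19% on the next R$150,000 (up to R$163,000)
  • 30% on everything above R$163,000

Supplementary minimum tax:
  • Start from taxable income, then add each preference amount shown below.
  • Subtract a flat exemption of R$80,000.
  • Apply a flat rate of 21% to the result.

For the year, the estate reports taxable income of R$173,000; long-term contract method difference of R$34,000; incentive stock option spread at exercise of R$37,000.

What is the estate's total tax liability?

R$34,440

Supplementary minimum tax:
  Adjusted income: R$173,000 + R$34,000 + R$37,000 = R$244,000
  Less exemption R$80,000 → base R$164,000
  R$164,000 × 21% = R$34,440

Mainline income levy:
  R$13,000 × 15% = R$1,950
  R$150,000 × 19% = R$28,500
  R$10,000 × 30% = R$3,000
  → R$33,450

R$34,440 > R$33,450, so the supplementary minimum tax is the binding amount.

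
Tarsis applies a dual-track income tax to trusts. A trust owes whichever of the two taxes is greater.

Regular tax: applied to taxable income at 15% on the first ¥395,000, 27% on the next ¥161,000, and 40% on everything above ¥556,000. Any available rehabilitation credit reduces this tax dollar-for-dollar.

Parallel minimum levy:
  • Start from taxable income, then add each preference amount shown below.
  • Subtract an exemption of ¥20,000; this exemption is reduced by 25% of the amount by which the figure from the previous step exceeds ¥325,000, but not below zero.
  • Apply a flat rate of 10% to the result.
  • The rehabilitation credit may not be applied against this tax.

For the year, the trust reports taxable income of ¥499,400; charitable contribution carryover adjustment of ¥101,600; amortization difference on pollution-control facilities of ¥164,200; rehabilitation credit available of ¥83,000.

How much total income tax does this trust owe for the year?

¥76,520

Parallel minimum levy:
  Adjusted income: ¥499,400 + ¥101,600 + ¥164,200 = ¥765,200
  Exemption: 25% × (¥765,200 − ¥325,000) = ¥110,050 ≥ ¥20,000, so the exemption is fully phased out
  Base: ¥765,200 − ¥0 = ¥765,200
  ¥765,200 × 10% = ¥76,520

Regular tax:
  ¥395,000 × 15% = ¥59,250
  ¥104,400 × 27% = ¥28,188
  → ¥87,438
  Less rehabilitation credit ¥83,000 → ¥4,438

¥76,520 > ¥4,438, so the parallel minimum levy is the binding amount.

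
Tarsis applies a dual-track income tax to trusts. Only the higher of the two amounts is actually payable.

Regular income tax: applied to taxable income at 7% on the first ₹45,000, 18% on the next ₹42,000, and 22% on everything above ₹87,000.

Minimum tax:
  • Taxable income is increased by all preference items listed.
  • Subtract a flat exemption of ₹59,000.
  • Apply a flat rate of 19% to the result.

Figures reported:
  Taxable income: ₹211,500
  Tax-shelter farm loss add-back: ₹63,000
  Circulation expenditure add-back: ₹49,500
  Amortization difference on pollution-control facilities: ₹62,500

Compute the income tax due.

Minimum tax:
  Adjusted income: ₹211,500 + ₹63,000 + ₹49,500 + ₹62,500 = ₹386,500
  Less exemption ₹59,000 → base ₹327,500
  ₹327,500 × 19% = ₹62,225

Regular income tax:
  ₹45,000 × 7% = ₹3,150
  ₹42,000 × 18% = ₹7,560
  ₹124,500 × 22% = ₹27,390
  → ₹38,100

₹62,225 > ₹38,100, so the minimum tax is the binding amount.

₹62,225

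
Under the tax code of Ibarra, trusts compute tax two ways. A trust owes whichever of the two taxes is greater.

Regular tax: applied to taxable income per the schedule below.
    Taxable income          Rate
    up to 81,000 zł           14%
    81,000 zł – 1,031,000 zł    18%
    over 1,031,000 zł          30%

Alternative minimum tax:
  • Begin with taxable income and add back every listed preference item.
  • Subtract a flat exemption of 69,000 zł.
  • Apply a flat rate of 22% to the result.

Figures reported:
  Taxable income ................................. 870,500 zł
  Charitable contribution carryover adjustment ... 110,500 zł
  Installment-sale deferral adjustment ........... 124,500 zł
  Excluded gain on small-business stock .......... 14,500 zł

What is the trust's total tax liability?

231,220 zł

Regular tax:
  81,000 zł × 14% = 11,340 zł
  789,500 zł × 18% = 142,110 zł
  → 153,450 zł

Alternative minimum tax:
  Adjusted income: 870,500 zł + 110,500 zł + 124,500 zł + 14,500 zł = 1,120,000 zł
  Less exemption 69,000 zł → base 1,051,000 zł
  1,051,000 zł × 22% = 231,220 zł

231,220 zł > 153,450 zł, so the alternative minimum tax is the binding amount.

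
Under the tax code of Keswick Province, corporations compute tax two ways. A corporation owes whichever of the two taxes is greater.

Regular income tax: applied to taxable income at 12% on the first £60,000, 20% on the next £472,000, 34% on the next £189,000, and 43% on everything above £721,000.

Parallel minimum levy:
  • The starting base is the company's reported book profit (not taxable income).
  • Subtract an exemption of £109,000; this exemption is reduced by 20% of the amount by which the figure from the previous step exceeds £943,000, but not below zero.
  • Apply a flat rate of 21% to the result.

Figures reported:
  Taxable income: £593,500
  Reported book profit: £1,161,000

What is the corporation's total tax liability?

Regular income tax:
  £60,000 × 12% = £7,200
  £472,000 × 20% = £94,400
  £61,500 × 34% = £20,910
  → £122,510

Parallel minimum levy:
  Base (reported book profit): £1,161,000
  Exemption: £109,000 − 20% × (£1,161,000 − £943,000) = £109,000 − £43,600 = £65,400
  Base: £1,161,000 − £65,400 = £1,095,600
  £1,095,600 × 21% = £230,076

£230,076 > £122,510, so the parallel minimum levy is the binding amount.

£230,076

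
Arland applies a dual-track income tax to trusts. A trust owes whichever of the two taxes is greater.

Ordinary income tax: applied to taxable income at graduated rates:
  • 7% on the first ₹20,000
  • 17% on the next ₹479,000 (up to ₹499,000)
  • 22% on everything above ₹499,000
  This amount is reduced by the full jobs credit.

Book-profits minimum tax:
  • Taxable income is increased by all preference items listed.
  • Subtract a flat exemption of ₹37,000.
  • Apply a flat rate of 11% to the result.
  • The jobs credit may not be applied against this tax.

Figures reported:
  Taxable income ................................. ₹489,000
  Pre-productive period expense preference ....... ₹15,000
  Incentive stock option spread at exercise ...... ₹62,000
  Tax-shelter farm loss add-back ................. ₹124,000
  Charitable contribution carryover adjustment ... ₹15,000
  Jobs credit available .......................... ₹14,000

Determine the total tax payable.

Book-profits minimum tax:
  Adjusted income: ₹489,000 + ₹15,000 + ₹62,000 + ₹124,000 + ₹15,000 = ₹705,000
  Less exemption ₹37,000 → base ₹668,000
  ₹668,000 × 11% = ₹73,480

Ordinary income tax:
  ₹20,000 × 7% = ₹1,400
  ₹469,000 × 17% = ₹79,730
  → ₹81,130
  Less jobs credit ₹14,000 → ₹67,130

₹73,480 > ₹67,130, so the book-profits minimum tax is the binding amount.

₹73,480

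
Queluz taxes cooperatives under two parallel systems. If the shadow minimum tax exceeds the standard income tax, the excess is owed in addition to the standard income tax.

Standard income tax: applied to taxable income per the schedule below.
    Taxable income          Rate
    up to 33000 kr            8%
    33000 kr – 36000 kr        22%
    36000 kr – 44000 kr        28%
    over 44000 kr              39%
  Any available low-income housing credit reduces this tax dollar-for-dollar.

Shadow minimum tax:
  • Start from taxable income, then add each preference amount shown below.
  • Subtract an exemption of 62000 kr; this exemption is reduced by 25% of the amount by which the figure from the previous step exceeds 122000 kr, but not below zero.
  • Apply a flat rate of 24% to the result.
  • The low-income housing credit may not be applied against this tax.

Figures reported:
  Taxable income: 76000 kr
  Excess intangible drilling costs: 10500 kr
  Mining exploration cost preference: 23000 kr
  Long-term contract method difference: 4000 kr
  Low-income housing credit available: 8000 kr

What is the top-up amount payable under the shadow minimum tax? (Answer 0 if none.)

Standard income tax:
  33000 kr × 8% = 2640 kr
  3000 kr × 22% = 660 kr
  8000 kr × 28% = 2240 kr
  32000 kr × 39% = 12480 kr
  → 18020 kr
  Less low-income housing credit 8000 kr → 10020 kr

Shadow minimum tax:
  Adjusted income: 76000 kr + 10500 kr + 23000 kr + 4000 kr = 113500 kr
  Exemption: 113500 kr ≤ 122000 kr, so full 62000 kr applies
  Base: 113500 kr − 62000 kr = 51500 kr
  51500 kr × 24% = 12360 kr

Excess of shadow minimum tax over standard income tax: 12360 kr − 10020 kr = 2340 kr.

2340 kr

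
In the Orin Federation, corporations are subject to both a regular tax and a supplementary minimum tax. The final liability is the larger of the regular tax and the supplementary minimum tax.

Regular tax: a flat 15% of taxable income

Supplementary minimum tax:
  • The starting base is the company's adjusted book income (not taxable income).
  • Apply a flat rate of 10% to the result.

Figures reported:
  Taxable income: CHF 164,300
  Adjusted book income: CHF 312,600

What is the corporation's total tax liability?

CHF 31,260

Regular tax:
  CHF 164,300 × 15% = CHF 24,645

Supplementary minimum tax:
  Base (adjusted book income): CHF 312,600
  CHF 312,600 × 10% = CHF 31,260

CHF 31,260 > CHF 24,645, so the supplementary minimum tax is the binding amount.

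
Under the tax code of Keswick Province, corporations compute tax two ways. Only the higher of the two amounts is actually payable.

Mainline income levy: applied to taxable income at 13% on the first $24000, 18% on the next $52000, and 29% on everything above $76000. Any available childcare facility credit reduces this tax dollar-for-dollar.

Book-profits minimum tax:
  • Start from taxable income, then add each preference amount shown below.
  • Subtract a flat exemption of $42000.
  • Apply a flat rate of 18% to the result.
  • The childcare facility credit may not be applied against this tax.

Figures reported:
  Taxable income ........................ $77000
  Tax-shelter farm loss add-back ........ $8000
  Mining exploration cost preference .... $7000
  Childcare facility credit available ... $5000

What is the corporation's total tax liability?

$9000

Book-profits minimum tax:
  Adjusted income: $77000 + $8000 + $7000 = $92000
  Less exemption $42000 → base $50000
  $50000 × 18% = $9000

Mainline income levy:
  $24000 × 13% = $3120
  $52000 × 18% = $9360
  $1000 × 29% = $290
  → $12770
  Less childcare facility credit $5000 → $7770

$9000 > $7770, so the book-profits minimum tax is the binding amount.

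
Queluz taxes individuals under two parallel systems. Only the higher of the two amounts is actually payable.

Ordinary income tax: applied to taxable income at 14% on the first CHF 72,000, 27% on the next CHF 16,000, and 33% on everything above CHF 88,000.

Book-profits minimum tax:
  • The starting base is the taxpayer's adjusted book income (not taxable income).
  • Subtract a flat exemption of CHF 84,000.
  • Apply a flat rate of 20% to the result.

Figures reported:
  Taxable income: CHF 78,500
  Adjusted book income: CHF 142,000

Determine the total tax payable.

CHF 11,835

Ordinary income tax:
  CHF 72,000 × 14% = CHF 10,080
  CHF 6,500 × 27% = CHF 1,755
  → CHF 11,835

Book-profits minimum tax:
  Base (adjusted book income): CHF 142,000
  Less exemption CHF 84,000 → base CHF 58,000
  CHF 58,000 × 20% = CHF 11,600

CHF 11,835 > CHF 11,600, so the ordinary income tax governs.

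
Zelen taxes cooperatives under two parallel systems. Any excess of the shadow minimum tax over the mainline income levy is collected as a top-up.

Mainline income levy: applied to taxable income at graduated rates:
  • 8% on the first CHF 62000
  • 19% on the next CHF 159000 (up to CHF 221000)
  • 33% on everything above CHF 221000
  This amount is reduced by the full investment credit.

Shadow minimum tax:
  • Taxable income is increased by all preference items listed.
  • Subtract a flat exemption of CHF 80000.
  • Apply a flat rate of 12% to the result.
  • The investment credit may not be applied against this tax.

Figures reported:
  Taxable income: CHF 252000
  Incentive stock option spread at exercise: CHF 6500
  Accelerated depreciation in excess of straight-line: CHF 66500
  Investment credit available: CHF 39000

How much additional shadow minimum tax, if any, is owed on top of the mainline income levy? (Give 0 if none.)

Shadow minimum tax:
  Adjusted income: CHF 252000 + CHF 6500 + CHF 66500 = CHF 325000
  Less exemption CHF 80000 → base CHF 245000
  CHF 245000 × 12% = CHF 29400

Mainline income levy:
  CHF 62000 × 8% = CHF 4960
  CHF 159000 × 19% = CHF 30210
  CHF 31000 × 33% = CHF 10230
  → CHF 45400
  Less investment credit CHF 39000 → CHF 6400

Excess of shadow minimum tax over mainline income levy: CHF 29400 − CHF 6400 = CHF 23000.

CHF 23000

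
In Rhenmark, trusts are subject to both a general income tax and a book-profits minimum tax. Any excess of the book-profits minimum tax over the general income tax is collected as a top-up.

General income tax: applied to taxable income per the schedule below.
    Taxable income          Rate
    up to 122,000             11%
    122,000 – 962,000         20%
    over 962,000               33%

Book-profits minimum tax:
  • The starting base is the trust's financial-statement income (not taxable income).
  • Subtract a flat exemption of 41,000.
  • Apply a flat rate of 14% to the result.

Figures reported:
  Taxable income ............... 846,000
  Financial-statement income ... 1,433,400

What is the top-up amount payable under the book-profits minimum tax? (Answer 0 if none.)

General income tax:
  122,000 × 11% = 13,420
  724,000 × 20% = 144,800
  → 158,220

Book-profits minimum tax:
  Base (financial-statement income): 1,433,400
  Less exemption 41,000 → base 1,392,400
  1,392,400 × 14% = 194,936

Excess of book-profits minimum tax over general income tax: 194,936 − 158,220 = 36,716.

36,716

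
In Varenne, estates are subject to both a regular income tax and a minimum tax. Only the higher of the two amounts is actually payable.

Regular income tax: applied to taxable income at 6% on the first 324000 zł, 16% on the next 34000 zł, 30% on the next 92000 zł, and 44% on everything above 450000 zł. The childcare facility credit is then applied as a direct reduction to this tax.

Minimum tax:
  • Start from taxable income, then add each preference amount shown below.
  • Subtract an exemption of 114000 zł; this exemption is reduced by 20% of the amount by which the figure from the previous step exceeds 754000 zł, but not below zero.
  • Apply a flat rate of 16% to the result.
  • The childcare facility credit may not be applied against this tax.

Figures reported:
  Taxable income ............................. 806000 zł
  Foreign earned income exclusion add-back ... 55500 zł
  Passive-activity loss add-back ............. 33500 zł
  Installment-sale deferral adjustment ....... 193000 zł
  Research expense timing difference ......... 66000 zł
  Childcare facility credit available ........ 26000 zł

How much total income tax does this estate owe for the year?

183120 zł

Regular income tax:
  324000 zł × 6% = 19440 zł
  34000 zł × 16% = 5440 zł
  92000 zł × 30% = 27600 zł
  356000 zł × 44% = 156640 zł
  → 209120 zł
  Less childcare facility credit 26000 zł → 183120 zł

Minimum tax:
  Adjusted income: 806000 zł + 55500 zł + 33500 zł + 193000 zł + 66000 zł = 1154000 zł
  Exemption: 114000 zł − 20% × (1154000 zł − 754000 zł) = 114000 zł − 80000 zł = 34000 zł
  Base: 1154000 zł − 34000 zł = 1120000 zł
  1120000 zł × 16% = 179200 zł

183120 zł > 179200 zł, so the regular income tax governs.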